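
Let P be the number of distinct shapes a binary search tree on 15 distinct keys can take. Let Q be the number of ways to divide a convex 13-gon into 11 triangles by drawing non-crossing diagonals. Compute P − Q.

There are C_n binary search tree shapes on n keys; with n = 15 that is C_15. So P = C_15 = 9694845.
A convex 13-gon is triangulated into 11 triangles, and the number of such triangulations is the Catalan number C_{13−2} = C_11. So Q = C_11 = 58786.
P − Q = 9694845 − 58786 = 9636059.

9636059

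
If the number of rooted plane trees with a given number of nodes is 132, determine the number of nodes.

Rooted ordered trees on m nodes are counted by C_{m−1}. Since C_6 = 132, the index is 6.
So the index is 6, and the number of nodes is 6 + 1 = 7.

7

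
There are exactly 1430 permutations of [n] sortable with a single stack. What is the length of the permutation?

8

Stack-sortable permutations of [n] are counted by C_n, and C_8 = 1430.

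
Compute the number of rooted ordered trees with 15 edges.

Rooted ordered trees with n edges are counted by C_n; here n = 15.
C_15 = C(30,15)/16 = 155117520/16 = 9694845.

9694845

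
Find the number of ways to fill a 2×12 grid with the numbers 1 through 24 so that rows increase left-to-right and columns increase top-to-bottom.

By the hook-length formula (or a Dyck-path bijection), SYT of shape 2×12 number C_12.
C_12 = C(24,12)/13 = 2704156/13 = 208012.

208012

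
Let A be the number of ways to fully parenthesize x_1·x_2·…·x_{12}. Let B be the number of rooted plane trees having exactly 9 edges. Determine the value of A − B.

53924

Ways to associate a product of 12 factors correspond to binary trees on 12 leaves, so the count is C_11. So A = C_11 = 58786.
Rooted ordered trees with n edges are counted by C_n; here n = 9. So B = C_9 = 4862.
A − B = 58786 − 4862 = 53924.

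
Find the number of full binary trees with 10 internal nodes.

The number of full binary trees on 10 internal nodes is the Catalan number C_10.
C_10 = C(20,10)/11 = 184756/11 = 16796.

16796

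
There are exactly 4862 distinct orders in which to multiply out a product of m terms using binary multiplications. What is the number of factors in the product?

Parenthesizations of m factors are counted by C_{m−1}; 4862 = C_9.
So the index is 9, and the number of factors is 9 + 1 = 10.

10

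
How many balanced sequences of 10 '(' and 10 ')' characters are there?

16796

Balanced strings of n pairs of brackets are counted by C_n; here n = 10.
C_10 = C(20,10)/11 = 184756/11 = 16796.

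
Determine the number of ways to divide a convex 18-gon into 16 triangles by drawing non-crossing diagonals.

A convex 18-gon is triangulated into 16 triangles, and the number of such triangulations is the Catalan number C_{18−2} = C_16.
C_16 = 35357670.

35357670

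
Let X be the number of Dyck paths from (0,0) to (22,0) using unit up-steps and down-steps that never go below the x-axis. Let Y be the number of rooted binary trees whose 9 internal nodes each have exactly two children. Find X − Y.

Dyck paths of semilength n (length 2n) are counted by C_n; here n = 11. So X = C_11 = 58786.
Full binary trees with n internal nodes are counted by C_n; here n = 9. So Y = C_9 = 4862.
X − Y = 58786 − 4862 = 53924.

53924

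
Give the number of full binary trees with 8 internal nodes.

The number of full binary trees on 8 internal nodes is the Catalan number C_8.
C_8 = C(16,8)/9 = 12870/9 = 1430.

1430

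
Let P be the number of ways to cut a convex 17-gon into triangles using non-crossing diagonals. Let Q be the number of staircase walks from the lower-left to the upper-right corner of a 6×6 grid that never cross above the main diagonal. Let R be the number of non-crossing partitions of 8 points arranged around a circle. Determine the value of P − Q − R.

A convex 17-gon is triangulated into 15 triangles, and the number of such triangulations is the Catalan number C_{17−2} = C_15. So P = C_15 = 9694845.
Monotone paths in an n×n grid that stay weakly below the diagonal are counted by C_n; here n = 6. So Q = C_6 = 132.
The non-crossing partitions of [8] form a lattice of size C_8. So R = C_8 = 1430.
P − Q − R = 9694845 − 132 − 1430 = 9693283.

9693283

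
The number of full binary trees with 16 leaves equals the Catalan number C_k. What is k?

Full binary trees with 16 leaves have 16−1 = 15 internal nodes, so there are C_15 of them.

15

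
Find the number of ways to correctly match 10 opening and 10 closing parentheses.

A balanced arrangement of 10 bracket pairs is a Dyck word of semilength 10, so the count is C_10.
C_10 = C(20,10)/11 = 184756/11 = 16796.

16796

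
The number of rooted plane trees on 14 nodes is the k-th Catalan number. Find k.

A rooted plane tree on 14 nodes has 13 edges, and such trees are counted by C_13.

13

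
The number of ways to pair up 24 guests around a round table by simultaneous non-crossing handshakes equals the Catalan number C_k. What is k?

With 24 = 2·12 people, non-crossing handshake pairings are non-crossing perfect matchings on a circle, counted by C_12.

12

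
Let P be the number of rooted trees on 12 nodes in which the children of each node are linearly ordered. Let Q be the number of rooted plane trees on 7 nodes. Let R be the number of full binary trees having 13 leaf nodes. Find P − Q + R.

266666

A rooted plane tree on 12 nodes has 11 edges, and such trees are counted by C_11. So P = C_11 = 58786.
A rooted plane tree on 7 nodes has 6 edges, and such trees are counted by C_6. So Q = C_6 = 132.
Full binary trees with 13 leaves have 13−1 = 12 internal nodes, so there are C_12 of them. So R = C_12 = 208012.
P − Q + R = 58786 − 132 + 208012 = 266666.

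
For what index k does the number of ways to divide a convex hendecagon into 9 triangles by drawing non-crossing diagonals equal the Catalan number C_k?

The number of triangulations of an 11-gon is the Catalan number C_9 (index = sides − 2).

9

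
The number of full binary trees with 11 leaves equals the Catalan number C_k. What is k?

A full binary tree with L leaves has L−1 internal nodes and is counted by C_{L−1}; L = 11 gives C_10.

10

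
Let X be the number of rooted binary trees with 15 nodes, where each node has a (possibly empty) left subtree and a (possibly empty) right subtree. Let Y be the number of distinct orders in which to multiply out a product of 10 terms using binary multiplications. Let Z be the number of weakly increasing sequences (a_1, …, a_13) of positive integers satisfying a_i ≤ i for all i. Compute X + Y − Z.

8956807

Binary trees (left/right distinguished) on n nodes are counted by C_n; here n = 15. So X = C_15 = 9694845.
Parenthesizations of m factors correspond to full binary trees with m leaves, counted by C_{m−1}; m = 10 gives C_9. So Y = C_9 = 4862.
Such sub-staircase sequences of length n are counted by C_n; here n = 13. So Z = C_13 = 742900.
X + Y − Z = 9694845 + 4862 − 742900 = 8956807.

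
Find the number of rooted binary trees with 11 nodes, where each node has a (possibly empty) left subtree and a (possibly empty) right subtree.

58786

Rooted binary trees with 11 nodes (each child slot possibly empty) number C_11.
C_11 = C(22,11)/12 = 705432/12 = 58786.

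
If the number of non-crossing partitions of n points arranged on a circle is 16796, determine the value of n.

Non-crossing partitions of [n] are counted by C_n; 16796 = C_10.

10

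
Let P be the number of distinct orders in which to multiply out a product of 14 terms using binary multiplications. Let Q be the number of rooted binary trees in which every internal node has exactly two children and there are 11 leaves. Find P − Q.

726104

Parenthesizations of m factors correspond to full binary trees with m leaves, counted by C_{m−1}; m = 14 gives C_13. So P = C_13 = 742900.
Full binary trees with 11 leaves have 11−1 = 10 internal nodes, so there are C_10 of them. So Q = C_10 = 16796.
P − Q = 742900 − 16796 = 726104.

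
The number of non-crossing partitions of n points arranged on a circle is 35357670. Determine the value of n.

16

Non-crossing partitions of [n] are counted by C_n; 35357670 = C_16.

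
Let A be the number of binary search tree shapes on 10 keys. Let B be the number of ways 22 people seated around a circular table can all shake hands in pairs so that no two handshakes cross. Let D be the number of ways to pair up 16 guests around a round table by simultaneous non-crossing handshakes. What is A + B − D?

74152

There are C_n binary search tree shapes on n keys; with n = 10 that is C_10. So A = C_10 = 16796.
Non-crossing handshake pairings of 2n people are counted by C_n; 22 people gives n = 11. So B = C_11 = 58786.
Non-crossing handshake pairings of 2n people are counted by C_n; 16 people gives n = 8. So D = C_8 = 1430.
A + B − D = 16796 + 58786 − 1430 = 74152.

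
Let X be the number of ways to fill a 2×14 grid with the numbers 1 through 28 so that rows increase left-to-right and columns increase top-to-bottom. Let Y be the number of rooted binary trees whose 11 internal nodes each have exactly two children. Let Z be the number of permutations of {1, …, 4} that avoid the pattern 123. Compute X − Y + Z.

2615668

By the hook-length formula (or a Dyck-path bijection), SYT of shape 2×14 number C_14. So X = C_14 = 2674440.
Full binary trees with n internal nodes are counted by C_n; here n = 11. So Y = C_11 = 58786.
For any fixed pattern of length 3, the pattern-avoiding permutations of [4] number C_4. So Z = C_4 = 14.
X − Y + Z = 2674440 − 58786 + 14 = 2615668.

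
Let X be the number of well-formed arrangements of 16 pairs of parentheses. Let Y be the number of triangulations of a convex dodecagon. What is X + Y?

35374466

With 16 pairs the number of balanced bracket strings is the Catalan number C_16. So X = C_16 = 35357670.
Triangulations of a convex m-gon are counted by C_{m−2}; with m = 12 this is C_10. So Y = C_10 = 16796.
X + Y = 35357670 + 16796 = 35374466.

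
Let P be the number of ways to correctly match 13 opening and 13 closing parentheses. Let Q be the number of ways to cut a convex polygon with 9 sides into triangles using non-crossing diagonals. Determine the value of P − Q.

742471

Balanced strings of n pairs of brackets are counted by C_n; here n = 13. So P = C_13 = 742900.
Triangulations of a convex m-gon are counted by C_{m−2}; with m = 9 this is C_7. So Q = C_7 = 429.
P − Q = 742900 − 429 = 742471.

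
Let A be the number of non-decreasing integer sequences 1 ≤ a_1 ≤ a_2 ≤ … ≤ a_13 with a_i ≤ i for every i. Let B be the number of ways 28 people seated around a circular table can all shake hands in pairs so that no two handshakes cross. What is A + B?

Such sub-staircase sequences of length n are counted by C_n; here n = 13. So A = C_13 = 742900.
Non-crossing handshake pairings of 2n people are counted by C_n; 28 people gives n = 14. So B = C_14 = 2674440.
A + B = 742900 + 2674440 = 3417340.

3417340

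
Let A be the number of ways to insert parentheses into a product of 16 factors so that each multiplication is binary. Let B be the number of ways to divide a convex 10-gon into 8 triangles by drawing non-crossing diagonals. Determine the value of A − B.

9693415

Parenthesizations of m factors correspond to full binary trees with m leaves, counted by C_{m−1}; m = 16 gives C_15. So A = C_15 = 9694845.
Triangulations of a convex m-gon are counted by C_{m−2}; with m = 10 this is C_8. So B = C_8 = 1430.
A − B = 9694845 − 1430 = 9693415.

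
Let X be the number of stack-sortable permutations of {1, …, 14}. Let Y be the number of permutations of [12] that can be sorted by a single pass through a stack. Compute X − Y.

Stack-sortable permutations are exactly the 231-avoiding ones, counted by C_n; here n = 14. So X = C_14 = 2674440.
Stack-sortable permutations are exactly the 231-avoiding ones, counted by C_n; here n = 12. So Y = C_12 = 208012.
X − Y = 2674440 − 208012 = 2466428.

2466428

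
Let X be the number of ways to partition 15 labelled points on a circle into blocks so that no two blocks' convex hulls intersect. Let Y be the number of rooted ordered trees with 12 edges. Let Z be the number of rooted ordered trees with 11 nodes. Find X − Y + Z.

9503629

Non-crossing partitions of an n-element set are counted by C_n; here n = 15. So X = C_15 = 9694845.
A rooted plane tree with 12 edges has 13 nodes, and the count is C_12. So Y = C_12 = 208012.
A rooted plane tree on 11 nodes has 10 edges, and such trees are counted by C_10. So Z = C_10 = 16796.
X − Y + Z = 9694845 − 208012 + 16796 = 9503629.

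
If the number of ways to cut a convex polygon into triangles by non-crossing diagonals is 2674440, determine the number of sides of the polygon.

Triangulations of a convex m-gon are counted by C_{m−2}. The Catalan number equal to 2674440 is C_14.
So m − 2 = 14, giving m = 16 sides.

16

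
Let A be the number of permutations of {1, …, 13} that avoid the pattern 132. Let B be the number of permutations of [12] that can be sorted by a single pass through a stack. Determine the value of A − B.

For any fixed pattern of length 3, the pattern-avoiding permutations of [13] number C_13. So A = C_13 = 742900.
By Knuth's characterisation, the stack-sortable permutations of length 12 are the 231-avoiders, numbering C_12. So B = C_12 = 208012.
A − B = 742900 − 208012 = 534888.

534888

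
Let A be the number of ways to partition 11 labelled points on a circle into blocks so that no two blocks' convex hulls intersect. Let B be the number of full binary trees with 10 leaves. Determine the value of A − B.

53924

Non-crossing partitions of an n-element set are counted by C_n; here n = 11. So A = C_11 = 58786.
A full binary tree with L leaves has L−1 internal nodes and is counted by C_{L−1}; L = 10 gives C_9. So B = C_9 = 4862.
A − B = 58786 − 4862 = 53924.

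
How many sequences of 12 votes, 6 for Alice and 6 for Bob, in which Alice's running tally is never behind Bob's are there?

132

Ballot sequences with n votes each where one side never trails are Dyck words, counted by C_n; here n = 6.
C_6 = C_5 · 2(2·5+1)/(5+2) = 42 · 22/7 = 132.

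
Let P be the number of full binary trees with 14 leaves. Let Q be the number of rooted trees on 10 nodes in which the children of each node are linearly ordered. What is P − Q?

738038

Full binary trees with 14 leaves have 14−1 = 13 internal nodes, so there are C_13 of them. So P = C_13 = 742900.
A rooted plane tree on 10 nodes has 9 edges, and such trees are counted by C_9. So Q = C_9 = 4862.
P − Q = 742900 − 4862 = 738038.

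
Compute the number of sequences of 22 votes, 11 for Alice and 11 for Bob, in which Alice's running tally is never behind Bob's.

Ballot sequences with n votes each where one side never trails are Dyck words, counted by C_n; here n = 11.
C_11 = C(22,11)/12 = 705432/12 = 58786.

58786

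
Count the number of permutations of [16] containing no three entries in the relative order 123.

Permutations of [n] avoiding any single length-3 pattern are counted by C_n; here n = 16.
C_16 = C(32,16)/17 = 601080390/17 = 35357670.

35357670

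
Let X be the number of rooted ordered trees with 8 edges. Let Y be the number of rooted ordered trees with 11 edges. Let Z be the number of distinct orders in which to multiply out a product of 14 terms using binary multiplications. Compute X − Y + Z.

Rooted ordered trees with n edges are counted by C_n; here n = 8. So X = C_8 = 1430.
A rooted plane tree with 11 edges has 12 nodes, and the count is C_11. So Y = C_11 = 58786.
Bracketing 14 factors into binary products is counted by C_{14−1} = C_13. So Z = C_13 = 742900.
X − Y + Z = 1430 − 58786 + 742900 = 685544.

685544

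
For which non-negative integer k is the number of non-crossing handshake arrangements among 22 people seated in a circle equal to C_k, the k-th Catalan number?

With 22 = 2·11 people, non-crossing handshake pairings are non-crossing perfect matchings on a circle, counted by C_11.

11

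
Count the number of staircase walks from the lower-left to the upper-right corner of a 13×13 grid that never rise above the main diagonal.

Monotone paths in an n×n grid that stay weakly below the diagonal are counted by C_n; here n = 13.
C_13 = C_12 · 2(2·12+1)/(12+2) = 208012 · 50/14 = 742900.

742900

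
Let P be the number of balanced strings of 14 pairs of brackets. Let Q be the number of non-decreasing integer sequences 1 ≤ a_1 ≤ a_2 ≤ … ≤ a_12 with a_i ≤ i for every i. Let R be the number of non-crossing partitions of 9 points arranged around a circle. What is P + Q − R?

2877590

A balanced arrangement of 14 bracket pairs is a Dyck word of semilength 14, so the count is C_14. So P = C_14 = 2674440.
Weakly increasing sequences with a_i ≤ i biject with Dyck paths of semilength 12, so there are C_12. So Q = C_12 = 208012.
Non-crossing partitions of an n-element set are counted by C_n; here n = 9. So R = C_9 = 4862.
P + Q − R = 2674440 + 208012 − 4862 = 2877590.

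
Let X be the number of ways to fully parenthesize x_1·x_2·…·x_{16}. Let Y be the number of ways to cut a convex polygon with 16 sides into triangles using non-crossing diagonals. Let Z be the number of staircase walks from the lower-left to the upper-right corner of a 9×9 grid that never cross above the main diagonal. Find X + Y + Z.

Parenthesizations of m factors correspond to full binary trees with m leaves, counted by C_{m−1}; m = 16 gives C_15. So X = C_15 = 9694845.
A convex 16-gon is triangulated into 14 triangles, and the number of such triangulations is the Catalan number C_{16−2} = C_14. So Y = C_14 = 2674440.
Monotone paths in an n×n grid that stay weakly below the diagonal are counted by C_n; here n = 9. So Z = C_9 = 4862.
X + Y + Z = 9694845 + 2674440 + 4862 = 12374147.

12374147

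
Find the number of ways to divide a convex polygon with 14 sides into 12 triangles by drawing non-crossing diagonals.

A convex 14-gon is triangulated into 12 triangles, and the number of such triangulations is the Catalan number C_{14−2} = C_12.
C_12 = C(24,12)/13 = 2704156/13 = 208012.

208012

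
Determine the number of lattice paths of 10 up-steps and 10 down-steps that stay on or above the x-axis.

A Dyck path with 10 up-steps and 10 down-steps has semilength 10, so there are C_10 of them.
C_10 = C_9 · 2(2·9+1)/(9+2) = 4862 · 38/11 = 16796.

16796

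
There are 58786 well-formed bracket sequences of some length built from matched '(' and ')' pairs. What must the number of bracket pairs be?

Balanced strings of n bracket-pairs are counted by C_n, and C_11 = 58786.

11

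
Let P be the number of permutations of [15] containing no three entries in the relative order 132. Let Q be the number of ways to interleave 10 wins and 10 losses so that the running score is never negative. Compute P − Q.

For any fixed pattern of length 3, the pattern-avoiding permutations of [15] number C_15. So P = C_15 = 9694845.
Reading a vote for the leader as '(' and for the other as ')' turns such a sequence into a balanced string of 10 pairs, so the count is C_10. So Q = C_10 = 16796.
P − Q = 9694845 − 16796 = 9678049.

9678049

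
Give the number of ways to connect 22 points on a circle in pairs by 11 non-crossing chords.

58786

Non-crossing perfect matchings of 2n points on a circle are counted by C_n; with 22 points, n = 11.
C_11 = C(22,11)/12 = 705432/12 = 58786.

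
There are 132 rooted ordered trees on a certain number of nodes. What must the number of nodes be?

7

Rooted ordered trees on m nodes are counted by C_{m−1}; 132 = C_6.
So the index is 6, and the number of nodes is 6 + 1 = 7.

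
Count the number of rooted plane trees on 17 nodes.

A rooted plane tree on 17 nodes has 16 edges, and such trees are counted by C_16.
C_16 = C_15 · 2(2·15+1)/(15+2) = 9694845 · 62/17 = 35357670.

35357670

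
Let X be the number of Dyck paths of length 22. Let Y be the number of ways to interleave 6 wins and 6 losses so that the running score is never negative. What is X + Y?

58918

A Dyck path with 11 up-steps and 11 down-steps has semilength 11, so there are C_11 of them. So X = C_11 = 58786.
Ballot sequences with n votes each where one side never trails are Dyck words, counted by C_n; here n = 6. So Y = C_6 = 132.
X + Y = 58786 + 132 = 58918.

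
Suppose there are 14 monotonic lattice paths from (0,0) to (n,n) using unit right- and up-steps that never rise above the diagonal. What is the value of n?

4

Such diagonal-avoiding paths in an n×n grid are counted by C_n. Since C_4 = 14, the index is 4.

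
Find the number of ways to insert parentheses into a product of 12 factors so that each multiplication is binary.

Ways to associate a product of 12 factors correspond to binary trees on 12 leaves, so the count is C_11.
C_11 = C_10 · 2(2·10+1)/(10+2) = 16796 · 42/12 = 58786.

58786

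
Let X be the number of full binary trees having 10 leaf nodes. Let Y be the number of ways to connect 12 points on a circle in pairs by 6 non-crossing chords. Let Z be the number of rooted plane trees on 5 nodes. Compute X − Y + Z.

4744

Full binary trees with 10 leaves have 10−1 = 9 internal nodes, so there are C_9 of them. So X = C_9 = 4862.
Non-crossing perfect matchings of 2n points on a circle are counted by C_n; with 12 points, n = 6. So Y = C_6 = 132.
A rooted plane tree on 5 nodes has 4 edges, and such trees are counted by C_4. So Z = C_4 = 14.
X − Y + Z = 4862 − 132 + 14 = 4744.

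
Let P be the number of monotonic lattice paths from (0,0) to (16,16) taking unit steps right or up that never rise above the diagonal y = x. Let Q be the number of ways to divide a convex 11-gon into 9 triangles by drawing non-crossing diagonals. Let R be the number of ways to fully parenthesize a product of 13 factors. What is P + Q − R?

35154520

Sub-diagonal monotone paths from (0,0) to (16,16) biject with Dyck paths of semilength 16, giving C_16. So P = C_16 = 35357670.
Triangulations of a convex m-gon are counted by C_{m−2}; with m = 11 this is C_9. So Q = C_9 = 4862.
Bracketing 13 factors into binary products is counted by C_{13−1} = C_12. So R = C_12 = 208012.
P + Q − R = 35357670 + 4862 − 208012 = 35154520.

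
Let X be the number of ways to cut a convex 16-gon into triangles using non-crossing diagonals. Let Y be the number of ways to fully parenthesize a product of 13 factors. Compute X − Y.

The number of triangulations of a 16-gon is the Catalan number C_14 (index = sides − 2). So X = C_14 = 2674440.
Parenthesizations of m factors correspond to full binary trees with m leaves, counted by C_{m−1}; m = 13 gives C_12. So Y = C_12 = 208012.
X − Y = 2674440 − 208012 = 2466428.

2466428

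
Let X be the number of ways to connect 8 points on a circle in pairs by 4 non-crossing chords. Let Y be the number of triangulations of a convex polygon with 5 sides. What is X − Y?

Non-crossing perfect matchings of 2n points on a circle are counted by C_n; with 8 points, n = 4. So X = C_4 = 14.
A convex 5-gon is triangulated into 3 triangles, and the number of such triangulations is the Catalan number C_{5−2} = C_3. So Y = C_3 = 5.
X − Y = 14 − 5 = 9.

9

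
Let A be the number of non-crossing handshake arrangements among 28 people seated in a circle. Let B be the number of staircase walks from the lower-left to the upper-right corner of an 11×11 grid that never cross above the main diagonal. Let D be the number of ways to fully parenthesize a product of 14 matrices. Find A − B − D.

Non-crossing handshake pairings of 2n people are counted by C_n; 28 people gives n = 14. So A = C_14 = 2674440.
Monotone paths in an n×n grid that stay weakly below the diagonal are counted by C_n; here n = 11. So B = C_11 = 58786.
Ways to associate a product of 14 factors correspond to binary trees on 14 leaves, so the count is C_13. So D = C_13 = 742900.
A − B − D = 2674440 − 58786 − 742900 = 1872754.

1872754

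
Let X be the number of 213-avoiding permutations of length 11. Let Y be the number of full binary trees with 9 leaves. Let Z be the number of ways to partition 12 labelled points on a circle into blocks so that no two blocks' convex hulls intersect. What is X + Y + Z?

268228

Permutations of [n] avoiding any single length-3 pattern are counted by C_n; here n = 11. So X = C_11 = 58786.
Full binary trees with 9 leaves have 9−1 = 8 internal nodes, so there are C_8 of them. So Y = C_8 = 1430.
The non-crossing partitions of [12] form a lattice of size C_12. So Z = C_12 = 208012.
X + Y + Z = 58786 + 1430 + 208012 = 268228.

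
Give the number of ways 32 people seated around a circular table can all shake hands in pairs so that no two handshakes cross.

35357670

With 32 = 2·16 people, non-crossing handshake pairings are non-crossing perfect matchings on a circle, counted by C_16.
C_16 = C(32,16)/17 = 601080390/17 = 35357670.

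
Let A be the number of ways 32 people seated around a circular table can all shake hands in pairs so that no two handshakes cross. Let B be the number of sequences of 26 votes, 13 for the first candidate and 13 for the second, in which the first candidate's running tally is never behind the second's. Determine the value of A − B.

Non-crossing handshake pairings of 2n people are counted by C_n; 32 people gives n = 16. So A = C_16 = 35357670.
Ballot sequences with n votes each where one side never trails are Dyck words, counted by C_n; here n = 13. So B = C_13 = 742900.
A − B = 35357670 − 742900 = 34614770.

34614770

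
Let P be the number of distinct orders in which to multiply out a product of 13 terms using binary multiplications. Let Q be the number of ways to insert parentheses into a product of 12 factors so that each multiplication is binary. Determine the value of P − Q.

149226

Ways to associate a product of 13 factors correspond to binary trees on 13 leaves, so the count is C_12. So P = C_12 = 208012.
Bracketing 12 factors into binary products is counted by C_{12−1} = C_11. So Q = C_11 = 58786.
P − Q = 208012 − 58786 = 149226.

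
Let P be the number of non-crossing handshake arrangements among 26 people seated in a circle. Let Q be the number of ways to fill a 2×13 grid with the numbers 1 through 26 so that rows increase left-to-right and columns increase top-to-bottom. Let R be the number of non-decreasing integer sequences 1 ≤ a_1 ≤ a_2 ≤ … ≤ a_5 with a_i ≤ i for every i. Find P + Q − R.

With 26 = 2·13 people, non-crossing handshake pairings are non-crossing perfect matchings on a circle, counted by C_13. So P = C_13 = 742900.
By the hook-length formula (or a Dyck-path bijection), SYT of shape 2×13 number C_13. So Q = C_13 = 742900.
Weakly increasing sequences with a_i ≤ i biject with Dyck paths of semilength 5, so there are C_5. So R = C_5 = 42.
P + Q − R = 742900 + 742900 − 42 = 1485758.

1485758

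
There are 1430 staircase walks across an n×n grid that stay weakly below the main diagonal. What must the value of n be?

8

Such diagonal-avoiding paths in an n×n grid are counted by C_n. Since C_8 = 1430, the index is 8.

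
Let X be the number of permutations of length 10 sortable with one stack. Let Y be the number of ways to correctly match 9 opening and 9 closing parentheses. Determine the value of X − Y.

Stack-sortable permutations are exactly the 231-avoiding ones, counted by C_n; here n = 10. So X = C_10 = 16796.
With 9 pairs the number of balanced bracket strings is the Catalan number C_9. So Y = C_9 = 4862.
X − Y = 16796 − 4862 = 11934.

11934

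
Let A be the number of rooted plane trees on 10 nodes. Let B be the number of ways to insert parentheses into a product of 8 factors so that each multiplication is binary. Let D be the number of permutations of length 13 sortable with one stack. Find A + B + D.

748191

Rooted ordered (plane) trees on m nodes have m−1 edges and are counted by C_{m−1}; m = 10 gives C_9. So A = C_9 = 4862.
Parenthesizations of m factors correspond to full binary trees with m leaves, counted by C_{m−1}; m = 8 gives C_7. So B = C_7 = 429.
Stack-sortable permutations are exactly the 231-avoiding ones, counted by C_n; here n = 13. So D = C_13 = 742900.
A + B + D = 4862 + 429 + 742900 = 748191.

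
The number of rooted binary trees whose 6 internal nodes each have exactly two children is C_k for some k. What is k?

6

The number of full binary trees on 6 internal nodes is the Catalan number C_6.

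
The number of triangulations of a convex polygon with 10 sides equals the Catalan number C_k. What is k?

8

Triangulations of a convex m-gon are counted by C_{m−2}; with m = 10 this is C_8.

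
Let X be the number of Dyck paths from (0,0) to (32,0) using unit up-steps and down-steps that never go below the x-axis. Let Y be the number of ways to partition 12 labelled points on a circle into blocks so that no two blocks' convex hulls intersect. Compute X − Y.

35149658

Paths of 16 up- and 16 down-steps that never dip below the axis are Dyck paths; their count is C_16. So X = C_16 = 35357670.
The non-crossing partitions of [12] form a lattice of size C_12. So Y = C_12 = 208012.
X − Y = 35357670 − 208012 = 35149658.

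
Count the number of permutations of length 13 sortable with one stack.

By Knuth's characterisation, the stack-sortable permutations of length 13 are the 231-avoiders, numbering C_13.
C_13 = C(26,13)/14 = 10400600/14 = 742900.

742900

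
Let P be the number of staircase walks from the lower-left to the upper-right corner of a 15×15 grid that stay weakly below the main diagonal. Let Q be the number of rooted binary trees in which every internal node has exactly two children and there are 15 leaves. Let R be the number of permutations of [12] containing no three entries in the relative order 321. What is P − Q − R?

Monotone paths in an n×n grid that stay weakly below the diagonal are counted by C_n; here n = 15. So P = C_15 = 9694845.
Full binary trees with 15 leaves have 15−1 = 14 internal nodes, so there are C_14 of them. So Q = C_14 = 2674440.
For any fixed pattern of length 3, the pattern-avoiding permutations of [12] number C_12. So R = C_12 = 208012.
P − Q − R = 9694845 − 2674440 − 208012 = 6812393.

6812393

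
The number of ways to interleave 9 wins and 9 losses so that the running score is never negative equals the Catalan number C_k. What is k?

Ballot sequences with n votes each where one side never trails are Dyck words, counted by C_n; here n = 9.

9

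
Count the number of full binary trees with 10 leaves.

4862

Full binary trees with 10 leaves have 10−1 = 9 internal nodes, so there are C_9 of them.
C_9 = C(18,9)/10 = 48620/10 = 4862.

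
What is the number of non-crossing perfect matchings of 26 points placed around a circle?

742900

Non-crossing perfect matchings of 2n points on a circle are counted by C_n; with 26 points, n = 13.
C_13 = C(26,13)/14 = 10400600/14 = 742900.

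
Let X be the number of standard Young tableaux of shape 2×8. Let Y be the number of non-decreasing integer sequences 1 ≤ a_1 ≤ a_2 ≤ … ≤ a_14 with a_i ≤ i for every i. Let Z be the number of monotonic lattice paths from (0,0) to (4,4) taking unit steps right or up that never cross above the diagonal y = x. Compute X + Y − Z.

2675856

Standard Young tableaux of shape 2×n are counted by C_n; here n = 8. So X = C_8 = 1430.
Weakly increasing sequences with a_i ≤ i biject with Dyck paths of semilength 14, so there are C_14. So Y = C_14 = 2674440.
Sub-diagonal monotone paths from (0,0) to (4,4) biject with Dyck paths of semilength 4, giving C_4. So Z = C_4 = 14.
X + Y − Z = 1430 + 2674440 − 14 = 2675856.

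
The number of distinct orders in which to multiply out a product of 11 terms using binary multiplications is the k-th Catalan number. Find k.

10

Ways to associate a product of 11 factors correspond to binary trees on 11 leaves, so the count is C_10.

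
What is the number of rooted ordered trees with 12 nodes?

58786

Rooted ordered (plane) trees on m nodes have m−1 edges and are counted by C_{m−1}; m = 12 gives C_11.
C_11 = C(22,11)/12 = 705432/12 = 58786.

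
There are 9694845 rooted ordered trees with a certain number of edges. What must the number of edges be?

15

Rooted ordered trees with n edges are counted by C_n; 9694845 = C_15.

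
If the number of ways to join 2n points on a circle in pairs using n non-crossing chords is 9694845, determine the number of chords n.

Non-crossing pairings of 2n points on a circle are counted by C_n; 9694845 = C_15.

15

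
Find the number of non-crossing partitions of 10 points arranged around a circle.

16796

The non-crossing partitions of [10] form a lattice of size C_10.
C_10 = 16796.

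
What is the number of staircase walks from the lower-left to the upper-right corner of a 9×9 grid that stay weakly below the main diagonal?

4862

Sub-diagonal monotone paths from (0,0) to (9,9) biject with Dyck paths of semilength 9, giving C_9.
C_9 = C(18,9)/10 = 48620/10 = 4862.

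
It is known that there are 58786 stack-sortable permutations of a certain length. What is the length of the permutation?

Stack-sortable permutations of [n] are counted by C_n. Since C_11 = 58786, the index is 11.

11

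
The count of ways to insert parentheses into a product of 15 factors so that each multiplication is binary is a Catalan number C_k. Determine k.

14

Bracketing 15 factors into binary products is counted by C_{15−1} = C_14.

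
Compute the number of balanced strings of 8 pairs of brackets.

A balanced arrangement of 8 bracket pairs is a Dyck word of semilength 8, so the count is C_8.
C_8 = 1430.

1430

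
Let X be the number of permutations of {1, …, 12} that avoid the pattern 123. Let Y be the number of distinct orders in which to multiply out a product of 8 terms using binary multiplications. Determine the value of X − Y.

For any fixed pattern of length 3, the pattern-avoiding permutations of [12] number C_12. So X = C_12 = 208012.
Ways to associate a product of 8 factors correspond to binary trees on 8 leaves, so the count is C_7. So Y = C_7 = 429.
X − Y = 208012 − 429 = 207583.

207583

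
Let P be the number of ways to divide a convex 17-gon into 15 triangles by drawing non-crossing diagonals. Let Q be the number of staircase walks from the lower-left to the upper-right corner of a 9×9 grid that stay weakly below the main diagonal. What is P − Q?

A convex 17-gon is triangulated into 15 triangles, and the number of such triangulations is the Catalan number C_{17−2} = C_15. So P = C_15 = 9694845.
Sub-diagonal monotone paths from (0,0) to (9,9) biject with Dyck paths of semilength 9, giving C_9. So Q = C_9 = 4862.
P − Q = 9694845 − 4862 = 9689983.

9689983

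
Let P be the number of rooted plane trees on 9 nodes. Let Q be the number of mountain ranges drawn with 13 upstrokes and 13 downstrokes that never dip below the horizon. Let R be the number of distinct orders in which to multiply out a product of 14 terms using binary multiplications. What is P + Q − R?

Rooted ordered (plane) trees on m nodes have m−1 edges and are counted by C_{m−1}; m = 9 gives C_8. So P = C_8 = 1430.
Dyck paths of semilength n (length 2n) are counted by C_n; here n = 13. So Q = C_13 = 742900.
Parenthesizations of m factors correspond to full binary trees with m leaves, counted by C_{m−1}; m = 14 gives C_13. So R = C_13 = 742900.
P + Q − R = 1430 + 742900 − 742900 = 1430.

1430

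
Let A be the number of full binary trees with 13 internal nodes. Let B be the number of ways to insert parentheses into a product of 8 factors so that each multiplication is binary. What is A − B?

742471

Full binary trees with n internal nodes are counted by C_n; here n = 13. So A = C_13 = 742900.
Ways to associate a product of 8 factors correspond to binary trees on 8 leaves, so the count is C_7. So B = C_7 = 429.
A − B = 742900 − 429 = 742471.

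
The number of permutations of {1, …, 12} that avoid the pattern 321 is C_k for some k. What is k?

Permutations of [n] avoiding any single length-3 pattern are counted by C_n; here n = 12.

12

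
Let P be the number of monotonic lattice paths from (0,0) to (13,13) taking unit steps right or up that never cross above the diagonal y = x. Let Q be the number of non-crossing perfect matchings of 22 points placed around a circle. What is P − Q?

684114

Monotone paths in an n×n grid that stay weakly below the diagonal are counted by C_n; here n = 13. So P = C_13 = 742900.
Pairing 22 circle points by 11 non-crossing chords gives C_11 matchings. So Q = C_11 = 58786.
P − Q = 742900 − 58786 = 684114.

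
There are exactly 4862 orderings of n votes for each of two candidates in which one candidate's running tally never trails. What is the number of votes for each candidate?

Such ballot sequences with n votes each are counted by C_n; 4862 = C_9.

9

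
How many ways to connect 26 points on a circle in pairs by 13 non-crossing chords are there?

742900

Pairing 26 circle points by 13 non-crossing chords gives C_13 matchings.
C_13 = C(26,13)/14 = 10400600/14 = 742900.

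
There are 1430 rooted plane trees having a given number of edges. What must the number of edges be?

Rooted ordered trees with n edges are counted by C_n; 1430 = C_8.

8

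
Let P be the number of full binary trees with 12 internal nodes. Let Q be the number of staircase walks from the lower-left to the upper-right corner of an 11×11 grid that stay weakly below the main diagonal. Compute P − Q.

Full binary trees with n internal nodes are counted by C_n; here n = 12. So P = C_12 = 208012.
Sub-diagonal monotone paths from (0,0) to (11,11) biject with Dyck paths of semilength 11, giving C_11. So Q = C_11 = 58786.
P − Q = 208012 − 58786 = 149226.

149226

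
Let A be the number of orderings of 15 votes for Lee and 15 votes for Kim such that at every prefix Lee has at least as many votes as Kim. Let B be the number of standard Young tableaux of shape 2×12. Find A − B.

9486833

Ballot sequences with n votes each where one side never trails are Dyck words, counted by C_n; here n = 15. So A = C_15 = 9694845.
Standard Young tableaux of shape 2×n are counted by C_n; here n = 12. So B = C_12 = 208012.
A − B = 9694845 − 208012 = 9486833.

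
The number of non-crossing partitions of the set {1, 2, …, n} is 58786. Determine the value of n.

11

Non-crossing partitions of [n] are counted by C_n, and C_11 = 58786.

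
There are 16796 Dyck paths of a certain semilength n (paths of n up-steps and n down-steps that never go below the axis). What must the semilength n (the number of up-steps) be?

Dyck paths of semilength n are counted by C_n, and C_10 = 16796.

10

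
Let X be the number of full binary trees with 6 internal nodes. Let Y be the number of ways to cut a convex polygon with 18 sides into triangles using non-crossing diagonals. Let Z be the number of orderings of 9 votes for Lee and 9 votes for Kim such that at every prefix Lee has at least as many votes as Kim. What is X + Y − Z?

Full binary trees with n internal nodes are counted by C_n; here n = 6. So X = C_6 = 132.
Triangulations of a convex m-gon are counted by C_{m−2}; with m = 18 this is C_16. So Y = C_16 = 35357670.
Reading a vote for the leader as '(' and for the other as ')' turns such a sequence into a balanced string of 9 pairs, so the count is C_9. So Z = C_9 = 4862.
X + Y − Z = 132 + 35357670 − 4862 = 35352940.

35352940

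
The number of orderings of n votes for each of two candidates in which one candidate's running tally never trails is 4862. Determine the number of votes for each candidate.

9

Such ballot sequences with n votes each are counted by C_n, and C_9 = 4862.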